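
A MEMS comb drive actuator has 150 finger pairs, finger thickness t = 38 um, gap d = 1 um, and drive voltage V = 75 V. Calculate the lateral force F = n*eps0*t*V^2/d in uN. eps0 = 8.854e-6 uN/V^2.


Step 1: Parameters: n=150, eps0=8.854e-6 uN/V^2, t=38 um, V=75 V, d=1 um
Step 2: V^2 = 5625
Step 3: F = 150 * 8.854e-6 * 38 * 5625 / 1
F = 283.881 uN


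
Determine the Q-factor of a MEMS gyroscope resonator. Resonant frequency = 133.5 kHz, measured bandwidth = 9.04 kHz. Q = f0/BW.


Step 1: Q = f0 / bandwidth
Step 2: Q = 133.5 / 9.04
Q = 14.8


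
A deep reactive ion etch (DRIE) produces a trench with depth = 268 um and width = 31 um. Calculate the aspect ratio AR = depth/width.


Step 1: AR = depth / width
Step 2: AR = 268 / 31
AR = 8.6


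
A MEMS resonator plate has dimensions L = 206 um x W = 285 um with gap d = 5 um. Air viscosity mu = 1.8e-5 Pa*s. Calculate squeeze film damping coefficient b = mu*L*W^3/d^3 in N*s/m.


Step 1: Convert to SI.
L = 206e-6 m, W = 285e-6 m, d = 5e-6 m
Step 2: W^3 = (285e-6)^3 = 2.31e-11 m^3
Step 3: d^3 = (5e-6)^3 = 1.25e-16 m^3
Step 4: b = 1.8e-5 * 206e-6 * 2.31e-11 / 1.25e-16
b = 6.87e-04 N*s/m


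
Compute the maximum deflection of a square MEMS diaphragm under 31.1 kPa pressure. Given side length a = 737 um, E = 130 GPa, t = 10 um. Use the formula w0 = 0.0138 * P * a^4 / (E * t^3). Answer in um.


Step 1: Convert pressure to compatible units (E is in GPa, so P in GPa).
P = 31.1 kPa = 31.1e-6 GPa
Step 2: Compute numerator: 0.0138 * P * a^4.
a^4 = 737^4 = 295032562561
numerator = 0.0138 * 31.1e-6 * 295032562561 = 1.2662e+05
Step 3: Compute denominator: E * t^3 = 130 * 10^3 = 130000
Step 4: w0 = numerator / denominator = 1.2662e+05 / 130000 = 0.974 um


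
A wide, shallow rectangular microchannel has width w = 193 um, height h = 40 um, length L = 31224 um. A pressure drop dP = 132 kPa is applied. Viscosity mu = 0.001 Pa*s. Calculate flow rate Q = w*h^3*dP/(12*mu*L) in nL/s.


Step 1: Convert all dimensions to SI (meters).
w = 193e-6 m, h = 40e-6 m, L = 31224e-6 m, dP = 132e3 Pa
Step 2: Q = w * h^3 * dP / (12 * mu * L)
Q = 193e-6 * (40e-6)^3 * 132e3 / (12 * 0.001 * 31224e-6) = 4.35152447e-09 m^3/s
Step 3: Convert Q from m^3/s to nL/s (1 m^3 = 1e12 nL, so multiply by 1e12).
Q = 4351.524 nL/s


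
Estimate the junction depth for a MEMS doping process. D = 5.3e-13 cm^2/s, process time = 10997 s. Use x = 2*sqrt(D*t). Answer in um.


Step 1: Compute D*t = 5.3e-13 * 10997 = 5.82841e-09 cm^2
Step 2: sqrt(D*t) = 7.6344e-05 cm
Step 3: x = 2 * 7.6344e-05 cm = 1.52688e-04 cm
Step 4: Convert to um (1 cm = 1e4 um): x = 1.527 um


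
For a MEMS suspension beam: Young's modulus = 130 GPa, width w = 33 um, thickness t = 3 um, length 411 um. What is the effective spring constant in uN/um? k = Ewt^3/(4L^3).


Step 1: Convert E to consistent units (1 GPa = 1000 uN/um^2).
E = 130 GPa = 130000 uN/um^2
Step 2: Compute t^3 = 3^3 = 27
Step 3: Compute L^3 = 411^3 = 69426531
Step 4: k = 130000 * 33 * 27 / (4 * 69426531)
k = 0.4171 uN/um


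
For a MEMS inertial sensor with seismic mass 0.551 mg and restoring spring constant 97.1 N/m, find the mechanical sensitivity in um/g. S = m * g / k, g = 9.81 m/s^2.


Step 1: Convert mass: m = 0.551 mg = 5.51e-07 kg
Step 2: S = m * g / k = 5.51e-07 * 9.81 / 97.1
Step 3: S = 5.57e-08 m/g
Step 4: Convert to um/g: S = 0.056 um/g


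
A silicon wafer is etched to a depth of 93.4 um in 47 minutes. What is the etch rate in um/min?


Step 1: Etch rate = depth / time
Step 2: rate = 93.4 / 47
rate = 1.987 um/min


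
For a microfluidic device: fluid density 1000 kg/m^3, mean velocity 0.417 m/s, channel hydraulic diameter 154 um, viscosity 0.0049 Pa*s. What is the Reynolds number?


Step 1: Convert Dh to meters: Dh = 154e-6 m
Step 2: Re = rho * v * Dh / mu
Re = 1000 * 0.417 * 154e-6 / 0.0049
Re = 13.106


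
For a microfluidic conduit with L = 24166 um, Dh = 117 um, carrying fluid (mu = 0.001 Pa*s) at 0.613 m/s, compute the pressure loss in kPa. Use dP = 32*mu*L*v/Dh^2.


Step 1: Convert to SI: L = 24166e-6 m, Dh = 117e-6 m
Step 2: dP = 32 * 0.001 * 24166e-6 * 0.613 / (117e-6)^2
Step 3: dP = 34629.28 Pa
Step 4: Convert to kPa: dP = 34.63 kPa


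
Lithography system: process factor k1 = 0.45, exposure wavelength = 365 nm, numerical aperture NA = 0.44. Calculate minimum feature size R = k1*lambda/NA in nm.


Step 1: Identify values: k1 = 0.45, lambda = 365 nm, NA = 0.44
Step 2: R = k1 * lambda / NA
R = 0.45 * 365 / 0.44
R = 373.3 nm


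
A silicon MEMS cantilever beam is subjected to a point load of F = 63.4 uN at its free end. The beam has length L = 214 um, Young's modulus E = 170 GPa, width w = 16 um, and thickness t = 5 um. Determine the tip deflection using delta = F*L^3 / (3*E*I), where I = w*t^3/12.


Step 1: Calculate the second moment of area.
I = w * t^3 / 12 = 16 * 5^3 / 12 = 166.6667 um^4
Step 2: Convert E to consistent units (1 GPa = 1000 uN/um^2).
E = 170 GPa = 170000 uN/um^2
Step 3: Calculate tip deflection.
delta = F * L^3 / (3 * E * I)
delta = 63.4 * 214^3 / (3 * 170000 * 166.6667)
delta = 7.3099 um


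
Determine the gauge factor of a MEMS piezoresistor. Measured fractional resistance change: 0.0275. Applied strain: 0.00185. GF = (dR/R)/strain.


Step 1: Identify values.
dR/R = 0.0275, strain = 0.00185
Step 2: GF = (dR/R) / strain = 0.0275 / 0.00185
GF = 14.9


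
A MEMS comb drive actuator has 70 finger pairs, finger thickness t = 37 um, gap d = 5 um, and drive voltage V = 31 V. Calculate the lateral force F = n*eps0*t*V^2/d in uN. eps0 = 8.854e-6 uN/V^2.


Step 1: Parameters: n=70, eps0=8.854e-6 uN/V^2, t=37 um, V=31 V, d=5 um
Step 2: V^2 = 961
Step 3: F = 70 * 8.854e-6 * 37 * 961 / 5
F = 4.408 uN


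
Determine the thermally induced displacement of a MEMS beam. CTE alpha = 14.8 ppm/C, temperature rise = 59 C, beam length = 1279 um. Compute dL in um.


Step 1: Convert CTE: alpha = 14.8 ppm/C = 14.8e-6 /C
Step 2: dL = 14.8e-6 * 59 * 1279
dL = 1.1168 um


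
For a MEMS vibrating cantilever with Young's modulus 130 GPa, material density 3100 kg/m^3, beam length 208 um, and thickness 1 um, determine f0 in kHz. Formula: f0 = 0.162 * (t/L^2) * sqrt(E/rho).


Step 1: Convert units to SI.
t_SI = 1e-6 m, L_SI = 208e-6 m
Step 2: Calculate sqrt(E/rho).
sqrt(130e9 / 3100) = 6475.76 m/s
Step 3: Compute f0.
f0 = 0.162 * 1e-6 / (208e-6)^2 * 6475.76 = 24248.2 Hz = 24.25 kHz


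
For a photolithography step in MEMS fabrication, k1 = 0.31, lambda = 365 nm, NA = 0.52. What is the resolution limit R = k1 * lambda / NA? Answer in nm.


Step 1: Identify values: k1 = 0.31, lambda = 365 nm, NA = 0.52
Step 2: R = k1 * lambda / NA
R = 0.31 * 365 / 0.52
R = 217.6 nm


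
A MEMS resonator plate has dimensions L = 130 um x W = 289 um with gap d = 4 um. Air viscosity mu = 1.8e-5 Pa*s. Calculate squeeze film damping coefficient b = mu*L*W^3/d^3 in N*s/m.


Step 1: Convert to SI.
L = 130e-6 m, W = 289e-6 m, d = 4e-6 m
Step 2: W^3 = (289e-6)^3 = 2.41e-11 m^3
Step 3: d^3 = (4e-6)^3 = 6.40e-17 m^3
Step 4: b = 1.8e-5 * 130e-6 * 2.41e-11 / 6.40e-17
b = 8.83e-04 N*s/m


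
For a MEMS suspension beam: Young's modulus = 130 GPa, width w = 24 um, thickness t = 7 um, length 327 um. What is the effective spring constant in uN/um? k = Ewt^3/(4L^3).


Step 1: Convert E to consistent units (1 GPa = 1000 uN/um^2).
E = 130 GPa = 130000 uN/um^2
Step 2: Compute t^3 = 7^3 = 343
Step 3: Compute L^3 = 327^3 = 34965783
Step 4: k = 130000 * 24 * 343 / (4 * 34965783)
k = 7.6515 uN/um


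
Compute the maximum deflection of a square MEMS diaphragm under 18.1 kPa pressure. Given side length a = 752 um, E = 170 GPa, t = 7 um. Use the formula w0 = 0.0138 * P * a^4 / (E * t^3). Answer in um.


Step 1: Convert pressure to compatible units (E is in GPa, so P in GPa).
P = 18.1 kPa = 18.1e-6 GPa
Step 2: Compute numerator: 0.0138 * P * a^4.
a^4 = 752^4 = 319794774016
numerator = 0.0138 * 18.1e-6 * 319794774016 = 7.987834e+04
Step 3: Compute denominator: E * t^3 = 170 * 7^3 = 58310
Step 4: w0 = numerator / denominator = 7.987834e+04 / 58310 = 1.3699 um


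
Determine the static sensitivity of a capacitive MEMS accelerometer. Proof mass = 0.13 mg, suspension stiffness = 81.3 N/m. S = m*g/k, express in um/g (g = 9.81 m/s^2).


Step 1: Convert mass: m = 0.13 mg = 1.30e-07 kg
Step 2: S = m * g / k = 1.30e-07 * 9.81 / 81.3
Step 3: S = 1.57e-08 m/g
Step 4: Convert to um/g: S = 0.016 um/g


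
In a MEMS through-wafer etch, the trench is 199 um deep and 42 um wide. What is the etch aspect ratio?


Step 1: AR = depth / width
Step 2: AR = 199 / 42
AR = 4.7


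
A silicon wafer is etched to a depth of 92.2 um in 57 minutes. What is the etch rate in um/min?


Step 1: Etch rate = depth / time
Step 2: rate = 92.2 / 57
rate = 1.618 um/min


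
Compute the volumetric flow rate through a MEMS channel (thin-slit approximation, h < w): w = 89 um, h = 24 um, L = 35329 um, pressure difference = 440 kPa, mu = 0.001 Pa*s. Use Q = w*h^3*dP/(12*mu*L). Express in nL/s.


Step 1: Convert all dimensions to SI (meters).
w = 89e-6 m, h = 24e-6 m, L = 35329e-6 m, dP = 440e3 Pa
Step 2: Q = w * h^3 * dP / (12 * mu * L)
Q = 89e-6 * (24e-6)^3 * 440e3 / (12 * 0.001 * 35329e-6) = 1.2769204e-09 m^3/s
Step 3: Convert Q from m^3/s to nL/s (1 m^3 = 1e12 nL, so multiply by 1e12).
Q = 1276.92 nL/s


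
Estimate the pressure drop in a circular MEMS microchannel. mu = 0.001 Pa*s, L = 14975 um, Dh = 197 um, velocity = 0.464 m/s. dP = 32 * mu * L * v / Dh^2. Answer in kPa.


Step 1: Convert to SI: L = 14975e-6 m, Dh = 197e-6 m
Step 2: dP = 32 * 0.001 * 14975e-6 * 0.464 / (197e-6)^2
Step 3: dP = 5729.31 Pa
Step 4: Convert to kPa: dP = 5.73 kPa


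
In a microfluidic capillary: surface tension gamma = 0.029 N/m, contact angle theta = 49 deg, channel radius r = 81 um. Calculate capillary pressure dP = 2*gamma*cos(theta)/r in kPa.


Step 1: cos(49 deg) = 0.6561
Step 2: Convert r to m: r = 81e-6 m
Step 3: dP = 2 * 0.029 * 0.6561 / 81e-6 = 469.8 Pa
Step 4: Convert Pa to kPa (divide by 1000).
dP = 0.47 kPa


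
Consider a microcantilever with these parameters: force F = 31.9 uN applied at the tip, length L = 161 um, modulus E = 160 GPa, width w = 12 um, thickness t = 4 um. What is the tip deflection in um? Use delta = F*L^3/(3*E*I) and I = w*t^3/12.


Step 1: Calculate the second moment of area.
I = w * t^3 / 12 = 12 * 4^3 / 12 = 64.0 um^4
Step 2: Convert E to consistent units (1 GPa = 1000 uN/um^2).
E = 160 GPa = 160000 uN/um^2
Step 3: Calculate tip deflection.
delta = F * L^3 / (3 * E * I)
delta = 31.9 * 161^3 / (3 * 160000 * 64.0)
delta = 4.3336 um


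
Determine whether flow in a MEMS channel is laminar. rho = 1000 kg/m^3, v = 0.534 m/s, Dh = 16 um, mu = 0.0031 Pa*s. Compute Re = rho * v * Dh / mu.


Step 1: Convert Dh to meters: Dh = 16e-6 m
Step 2: Re = rho * v * Dh / mu
Re = 1000 * 0.534 * 16e-6 / 0.0031
Re = 2.756
Since Re = 2.756 is below ~2300, the flow is laminar.


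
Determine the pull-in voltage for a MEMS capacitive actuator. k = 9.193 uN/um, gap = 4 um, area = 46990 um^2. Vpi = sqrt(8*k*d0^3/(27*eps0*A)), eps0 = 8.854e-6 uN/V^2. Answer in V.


Step 1: Compute numerator: 8 * k * d0^3 = 8 * 9.193 * 4^3 = 4706.816
Step 2: Compute denominator: 27 * eps0 * A = 27 * 8.854e-6 * 46990 = 11.233335
Step 3: Vpi = sqrt(4706.816 / 11.233335)
Vpi = 20.47 V


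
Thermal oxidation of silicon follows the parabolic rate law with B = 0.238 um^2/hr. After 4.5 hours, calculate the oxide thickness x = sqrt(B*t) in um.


Step 1: Compute B*t = 0.238 * 4.5 = 1.071
Step 2: x = sqrt(1.071)
x = 1.035 um


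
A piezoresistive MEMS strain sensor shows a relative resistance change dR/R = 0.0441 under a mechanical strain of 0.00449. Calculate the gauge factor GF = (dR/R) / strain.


Step 1: Identify values.
dR/R = 0.0441, strain = 0.00449
Step 2: GF = (dR/R) / strain = 0.0441 / 0.00449
GF = 9.8


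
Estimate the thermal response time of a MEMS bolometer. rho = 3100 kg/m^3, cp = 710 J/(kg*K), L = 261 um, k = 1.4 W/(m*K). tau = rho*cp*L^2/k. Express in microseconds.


Step 1: Convert L to m: L = 261e-6 m
Step 2: L^2 = (261e-6)^2 = 6.8121e-08 m^2
Step 3: tau = 3100 * 710 * 6.8121e-08 / 1.4 = 1.0709594357e-01 s
Step 4: Convert to microseconds (multiply by 1e6).
tau = 107095.944 us


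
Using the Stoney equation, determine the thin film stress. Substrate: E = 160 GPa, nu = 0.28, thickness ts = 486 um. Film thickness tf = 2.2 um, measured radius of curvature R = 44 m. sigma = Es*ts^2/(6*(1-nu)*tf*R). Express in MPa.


Step 1: Compute numerator: Es * ts^2 = 160 * 486^2 = 37791360 (GPa*um^2)
Step 2: Compute denominator (R in um): 6*(1-nu)*tf*R = 6*0.72*2.2*44e6 = 418176000.0 (um^2)
Step 3: sigma (GPa) = 37791360 / 418176000.0 = 9.0372e-02 GPa
Step 4: Convert to MPa (x1000): sigma = 90.4 MPa


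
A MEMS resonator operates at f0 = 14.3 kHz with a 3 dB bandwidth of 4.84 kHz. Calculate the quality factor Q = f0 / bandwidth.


Step 1: Q = f0 / bandwidth
Step 2: Q = 14.3 / 4.84
Q = 3.0


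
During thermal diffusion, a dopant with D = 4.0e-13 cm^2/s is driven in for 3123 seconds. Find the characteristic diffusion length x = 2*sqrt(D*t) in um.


Step 1: Compute D*t = 4.0e-13 * 3123 = 1.2492e-09 cm^2
Step 2: sqrt(D*t) = 3.5344e-05 cm
Step 3: x = 2 * 3.5344e-05 cm = 7.0688e-05 cm
Step 4: Convert to um (1 cm = 1e4 um): x = 0.707 um


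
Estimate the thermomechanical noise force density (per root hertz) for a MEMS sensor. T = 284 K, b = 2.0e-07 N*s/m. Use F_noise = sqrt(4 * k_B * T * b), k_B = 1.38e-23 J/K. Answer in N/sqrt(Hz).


Step 1: Compute 4 * k_B * T * b
= 4 * 1.38e-23 * 284 * 2.0e-07
= 3.1354e-27 N^2/Hz
Step 2: F_noise = sqrt(3.1354e-27)
F_noise = 5.60e-14 N/sqrt(Hz)


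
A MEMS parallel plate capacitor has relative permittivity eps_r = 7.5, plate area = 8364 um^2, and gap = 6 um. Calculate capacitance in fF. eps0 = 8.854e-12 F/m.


Step 1: Convert area to m^2: A = 8364e-12 m^2
Step 2: Convert gap to m: d = 6e-6 m
Step 3: C = eps0 * eps_r * A / d
C = 8.854e-12 * 7.5 * 8364e-12 / 6e-6
Step 4: Convert to fF (multiply by 1e15).
C = 92.57 fF


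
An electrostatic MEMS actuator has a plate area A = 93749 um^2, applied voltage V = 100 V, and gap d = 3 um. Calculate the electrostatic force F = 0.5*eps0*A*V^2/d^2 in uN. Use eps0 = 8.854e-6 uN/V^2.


Step 1: Identify parameters.
eps0 = 8.854e-6 uN/V^2, A = 93749 um^2, V = 100 V, d = 3 um
Step 2: Compute V^2 = 100^2 = 10000
Step 3: Compute d^2 = 3^2 = 9
Step 4: F = 0.5 * 8.854e-6 * 93749 * 10000 / 9
F = 461.141 uN


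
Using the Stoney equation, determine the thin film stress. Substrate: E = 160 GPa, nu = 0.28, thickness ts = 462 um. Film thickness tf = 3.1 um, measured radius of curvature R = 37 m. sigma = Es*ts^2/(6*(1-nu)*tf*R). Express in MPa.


Step 1: Compute numerator: Es * ts^2 = 160 * 462^2 = 34151040 (GPa*um^2)
Step 2: Compute denominator (R in um): 6*(1-nu)*tf*R = 6*0.72*3.1*37e6 = 495504000.0 (um^2)
Step 3: sigma (GPa) = 34151040 / 495504000.0 = 6.8922e-02 GPa
Step 4: Convert to MPa (x1000): sigma = 68.9 MPa


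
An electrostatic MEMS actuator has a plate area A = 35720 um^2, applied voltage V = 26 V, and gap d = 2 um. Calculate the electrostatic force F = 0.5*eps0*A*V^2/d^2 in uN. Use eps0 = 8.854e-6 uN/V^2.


Step 1: Identify parameters.
eps0 = 8.854e-6 uN/V^2, A = 35720 um^2, V = 26 V, d = 2 um
Step 2: Compute V^2 = 26^2 = 676
Step 3: Compute d^2 = 2^2 = 4
Step 4: F = 0.5 * 8.854e-6 * 35720 * 676 / 4
F = 26.724 uN


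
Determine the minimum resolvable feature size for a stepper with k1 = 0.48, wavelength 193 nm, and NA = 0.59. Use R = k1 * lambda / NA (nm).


Step 1: Identify values: k1 = 0.48, lambda = 193 nm, NA = 0.59
Step 2: R = k1 * lambda / NA
R = 0.48 * 193 / 0.59
R = 157.0 nm


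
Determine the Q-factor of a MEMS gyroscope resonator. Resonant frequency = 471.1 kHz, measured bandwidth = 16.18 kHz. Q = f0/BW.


Step 1: Q = f0 / bandwidth
Step 2: Q = 471.1 / 16.18
Q = 29.1


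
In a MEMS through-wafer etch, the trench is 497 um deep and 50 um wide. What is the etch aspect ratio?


Step 1: AR = depth / width
Step 2: AR = 497 / 50
AR = 9.9


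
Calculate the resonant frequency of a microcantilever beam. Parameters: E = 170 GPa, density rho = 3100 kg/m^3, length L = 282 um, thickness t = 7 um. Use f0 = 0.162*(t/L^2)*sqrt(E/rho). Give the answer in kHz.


Step 1: Convert units to SI.
t_SI = 7e-6 m, L_SI = 282e-6 m
Step 2: Calculate sqrt(E/rho).
sqrt(170e9 / 3100) = 7405.32 m/s
Step 3: Compute f0.
f0 = 0.162 * 7e-6 / (282e-6)^2 * 7405.32 = 105598.7 Hz = 105.6 kHz


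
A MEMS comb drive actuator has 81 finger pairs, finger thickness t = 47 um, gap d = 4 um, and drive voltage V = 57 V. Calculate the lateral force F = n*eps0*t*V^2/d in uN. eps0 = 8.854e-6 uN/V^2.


Step 1: Parameters: n=81, eps0=8.854e-6 uN/V^2, t=47 um, V=57 V, d=4 um
Step 2: V^2 = 3249
Step 3: F = 81 * 8.854e-6 * 47 * 3249 / 4
F = 27.379 uN


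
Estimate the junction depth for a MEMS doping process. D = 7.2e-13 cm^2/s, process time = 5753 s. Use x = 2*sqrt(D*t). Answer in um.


Step 1: Compute D*t = 7.2e-13 * 5753 = 4.14216e-09 cm^2
Step 2: sqrt(D*t) = 6.43596e-05 cm
Step 3: x = 2 * 6.43596e-05 cm = 1.287192e-04 cm
Step 4: Convert to um (1 cm = 1e4 um): x = 1.287 um


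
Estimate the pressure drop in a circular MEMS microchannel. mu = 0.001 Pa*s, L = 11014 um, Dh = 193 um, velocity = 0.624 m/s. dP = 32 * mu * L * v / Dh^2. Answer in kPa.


Step 1: Convert to SI: L = 11014e-6 m, Dh = 193e-6 m
Step 2: dP = 32 * 0.001 * 11014e-6 * 0.624 / (193e-6)^2
Step 3: dP = 5904.25 Pa
Step 4: Convert to kPa: dP = 5.9 kPa


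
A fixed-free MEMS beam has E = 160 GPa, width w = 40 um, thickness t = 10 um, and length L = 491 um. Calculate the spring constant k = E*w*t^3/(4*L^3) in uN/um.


Step 1: Convert E to consistent units (1 GPa = 1000 uN/um^2).
E = 160 GPa = 160000 uN/um^2
Step 2: Compute t^3 = 10^3 = 1000
Step 3: Compute L^3 = 491^3 = 118370771
Step 4: k = 160000 * 40 * 1000 / (4 * 118370771)
k = 13.5169 uN/um


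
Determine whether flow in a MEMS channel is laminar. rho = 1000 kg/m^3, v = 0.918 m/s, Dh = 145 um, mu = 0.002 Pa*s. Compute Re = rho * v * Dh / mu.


Step 1: Convert Dh to meters: Dh = 145e-6 m
Step 2: Re = rho * v * Dh / mu
Re = 1000 * 0.918 * 145e-6 / 0.002
Re = 66.555
Since Re = 66.555 is below ~2300, the flow is laminar.


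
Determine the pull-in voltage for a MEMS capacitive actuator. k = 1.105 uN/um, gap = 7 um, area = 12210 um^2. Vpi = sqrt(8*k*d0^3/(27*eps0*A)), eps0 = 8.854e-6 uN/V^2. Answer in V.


Step 1: Compute numerator: 8 * k * d0^3 = 8 * 1.105 * 7^3 = 3032.12
Step 2: Compute denominator: 27 * eps0 * A = 27 * 8.854e-6 * 12210 = 2.918898
Step 3: Vpi = sqrt(3032.12 / 2.918898)
Vpi = 32.23 V


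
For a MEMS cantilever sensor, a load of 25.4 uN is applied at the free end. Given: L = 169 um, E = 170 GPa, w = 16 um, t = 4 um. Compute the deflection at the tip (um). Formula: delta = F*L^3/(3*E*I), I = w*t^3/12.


Step 1: Calculate the second moment of area.
I = w * t^3 / 12 = 16 * 4^3 / 12 = 85.3333 um^4
Step 2: Convert E to consistent units (1 GPa = 1000 uN/um^2).
E = 170 GPa = 170000 uN/um^2
Step 3: Calculate tip deflection.
delta = F * L^3 / (3 * E * I)
delta = 25.4 * 169^3 / (3 * 170000 * 85.3333)
delta = 2.8171 um


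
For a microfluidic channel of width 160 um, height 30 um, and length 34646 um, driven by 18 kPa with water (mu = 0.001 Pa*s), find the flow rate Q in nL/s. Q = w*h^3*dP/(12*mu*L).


Step 1: Convert all dimensions to SI (meters).
w = 160e-6 m, h = 30e-6 m, L = 34646e-6 m, dP = 18e3 Pa
Step 2: Q = w * h^3 * dP / (12 * mu * L)
Q = 160e-6 * (30e-6)^3 * 18e3 / (12 * 0.001 * 34646e-6) = 1.8703458e-10 m^3/s
Step 3: Convert Q from m^3/s to nL/s (1 m^3 = 1e12 nL, so multiply by 1e12).
Q = 187.035 nL/s


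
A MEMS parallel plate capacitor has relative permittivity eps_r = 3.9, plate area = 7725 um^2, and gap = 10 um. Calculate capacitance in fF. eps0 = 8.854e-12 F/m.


Step 1: Convert area to m^2: A = 7725e-12 m^2
Step 2: Convert gap to m: d = 10e-6 m
Step 3: C = eps0 * eps_r * A / d
C = 8.854e-12 * 3.9 * 7725e-12 / 10e-6
Step 4: Convert to fF (multiply by 1e15).
C = 26.67 fF


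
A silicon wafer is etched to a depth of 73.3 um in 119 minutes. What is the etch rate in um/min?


Step 1: Etch rate = depth / time
Step 2: rate = 73.3 / 119
rate = 0.616 um/min


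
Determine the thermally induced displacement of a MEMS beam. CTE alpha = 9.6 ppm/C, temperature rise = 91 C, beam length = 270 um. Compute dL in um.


Step 1: Convert CTE: alpha = 9.6 ppm/C = 9.6e-6 /C
Step 2: dL = 9.6e-6 * 91 * 270
dL = 0.2359 um


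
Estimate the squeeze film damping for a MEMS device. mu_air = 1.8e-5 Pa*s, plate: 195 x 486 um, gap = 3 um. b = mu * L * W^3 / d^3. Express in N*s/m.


Step 1: Convert to SI.
L = 195e-6 m, W = 486e-6 m, d = 3e-6 m
Step 2: W^3 = (486e-6)^3 = 1.15e-10 m^3
Step 3: d^3 = (3e-6)^3 = 2.70e-17 m^3
Step 4: b = 1.8e-5 * 195e-6 * 1.15e-10 / 2.70e-17
b = 1.49e-02 N*s/m


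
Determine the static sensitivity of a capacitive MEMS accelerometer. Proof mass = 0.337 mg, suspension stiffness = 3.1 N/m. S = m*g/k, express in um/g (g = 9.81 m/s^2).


Step 1: Convert mass: m = 0.337 mg = 3.37e-07 kg
Step 2: S = m * g / k = 3.37e-07 * 9.81 / 3.1
Step 3: S = 1.07e-06 m/g
Step 4: Convert to um/g: S = 1.066 um/g


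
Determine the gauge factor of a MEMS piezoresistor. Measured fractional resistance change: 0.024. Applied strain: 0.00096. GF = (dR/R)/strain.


Step 1: Identify values.
dR/R = 0.024, strain = 0.00096
Step 2: GF = (dR/R) / strain = 0.024 / 0.00096
GF = 25.0


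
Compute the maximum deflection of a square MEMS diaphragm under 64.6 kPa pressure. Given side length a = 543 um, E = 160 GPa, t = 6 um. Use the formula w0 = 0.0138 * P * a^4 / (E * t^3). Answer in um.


Step 1: Convert pressure to compatible units (E is in GPa, so P in GPa).
P = 64.6 kPa = 64.6e-6 GPa
Step 2: Compute numerator: 0.0138 * P * a^4.
a^4 = 543^4 = 86935932801
numerator = 0.0138 * 64.6e-6 * 86935932801 = 7.750165e+04
Step 3: Compute denominator: E * t^3 = 160 * 6^3 = 34560
Step 4: w0 = numerator / denominator = 7.750165e+04 / 34560 = 2.2425 um


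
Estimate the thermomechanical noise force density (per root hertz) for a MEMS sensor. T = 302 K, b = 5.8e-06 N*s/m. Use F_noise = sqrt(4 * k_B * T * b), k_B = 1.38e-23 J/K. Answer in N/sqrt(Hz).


Step 1: Compute 4 * k_B * T * b
= 4 * 1.38e-23 * 302 * 5.8e-06
= 9.6688e-26 N^2/Hz
Step 2: F_noise = sqrt(9.6688e-26)
F_noise = 3.11e-13 N/sqrt(Hz)


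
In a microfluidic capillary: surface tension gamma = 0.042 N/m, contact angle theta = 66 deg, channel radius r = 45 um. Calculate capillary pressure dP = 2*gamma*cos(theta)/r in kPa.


Step 1: cos(66 deg) = 0.4067
Step 2: Convert r to m: r = 45e-6 m
Step 3: dP = 2 * 0.042 * 0.4067 / 45e-6 = 759.2 Pa
Step 4: Convert Pa to kPa (divide by 1000).
dP = 0.76 kPa


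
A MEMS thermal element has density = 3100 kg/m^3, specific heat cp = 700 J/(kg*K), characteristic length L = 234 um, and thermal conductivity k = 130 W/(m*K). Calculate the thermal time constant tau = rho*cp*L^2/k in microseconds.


Step 1: Convert L to m: L = 234e-6 m
Step 2: L^2 = (234e-6)^2 = 5.4756e-08 m^2
Step 3: tau = 3100 * 700 * 5.4756e-08 / 130 = 9.14004e-04 s
Step 4: Convert to microseconds (multiply by 1e6).
tau = 914.004 us


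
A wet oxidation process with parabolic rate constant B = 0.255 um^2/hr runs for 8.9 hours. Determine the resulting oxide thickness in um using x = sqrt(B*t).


Step 1: Compute B*t = 0.255 * 8.9 = 2.2695
Step 2: x = sqrt(2.2695)
x = 1.506 um


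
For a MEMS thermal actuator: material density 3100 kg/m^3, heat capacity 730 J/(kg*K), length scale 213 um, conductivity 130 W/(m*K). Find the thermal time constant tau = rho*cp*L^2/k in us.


Step 1: Convert L to m: L = 213e-6 m
Step 2: L^2 = (213e-6)^2 = 4.5369e-08 m^2
Step 3: tau = 3100 * 730 * 4.5369e-08 / 130 = 7.897696e-04 s
Step 4: Convert to microseconds (multiply by 1e6).
tau = 789.77 us


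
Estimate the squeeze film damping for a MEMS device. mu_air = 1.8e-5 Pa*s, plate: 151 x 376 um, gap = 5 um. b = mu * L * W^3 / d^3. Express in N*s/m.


Step 1: Convert to SI.
L = 151e-6 m, W = 376e-6 m, d = 5e-6 m
Step 2: W^3 = (376e-6)^3 = 5.32e-11 m^3
Step 3: d^3 = (5e-6)^3 = 1.25e-16 m^3
Step 4: b = 1.8e-5 * 151e-6 * 5.32e-11 / 1.25e-16
b = 1.16e-03 N*s/m


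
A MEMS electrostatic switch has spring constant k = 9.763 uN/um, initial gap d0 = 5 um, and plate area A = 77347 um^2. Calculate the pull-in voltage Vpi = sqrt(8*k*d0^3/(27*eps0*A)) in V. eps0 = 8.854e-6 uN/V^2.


Step 1: Compute numerator: 8 * k * d0^3 = 8 * 9.763 * 5^3 = 9763.0
Step 2: Compute denominator: 27 * eps0 * A = 27 * 8.854e-6 * 77347 = 18.490419
Step 3: Vpi = sqrt(9763.0 / 18.490419)
Vpi = 22.98 V


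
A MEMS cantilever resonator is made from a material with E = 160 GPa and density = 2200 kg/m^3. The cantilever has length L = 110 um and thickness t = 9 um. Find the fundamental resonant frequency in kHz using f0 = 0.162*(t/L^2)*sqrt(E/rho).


Step 1: Convert units to SI.
t_SI = 9e-6 m, L_SI = 110e-6 m
Step 2: Calculate sqrt(E/rho).
sqrt(160e9 / 2200) = 8528.03 m/s
Step 3: Compute f0.
f0 = 0.162 * 9e-6 / (110e-6)^2 * 8528.03 = 1027592.4 Hz = 1027.59 kHz


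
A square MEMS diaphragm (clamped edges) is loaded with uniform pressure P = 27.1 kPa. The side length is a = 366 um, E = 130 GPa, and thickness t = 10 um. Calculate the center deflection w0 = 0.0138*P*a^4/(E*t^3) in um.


Step 1: Convert pressure to compatible units (E is in GPa, so P in GPa).
P = 27.1 kPa = 27.1e-6 GPa
Step 2: Compute numerator: 0.0138 * P * a^4.
a^4 = 366^4 = 17944209936
numerator = 0.0138 * 27.1e-6 * 17944209936 = 6.7108e+03
Step 3: Compute denominator: E * t^3 = 130 * 10^3 = 130000
Step 4: w0 = numerator / denominator = 6.7108e+03 / 130000 = 0.0516 um


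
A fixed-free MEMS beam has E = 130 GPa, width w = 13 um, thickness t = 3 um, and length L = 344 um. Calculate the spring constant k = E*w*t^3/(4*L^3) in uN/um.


Step 1: Convert E to consistent units (1 GPa = 1000 uN/um^2).
E = 130 GPa = 130000 uN/um^2
Step 2: Compute t^3 = 3^3 = 27
Step 3: Compute L^3 = 344^3 = 40707584
Step 4: k = 130000 * 13 * 27 / (4 * 40707584)
k = 0.2802 uN/um


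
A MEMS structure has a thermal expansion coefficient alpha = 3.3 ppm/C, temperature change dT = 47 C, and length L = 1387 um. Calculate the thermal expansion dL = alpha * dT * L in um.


Step 1: Convert CTE: alpha = 3.3 ppm/C = 3.3e-6 /C
Step 2: dL = 3.3e-6 * 47 * 1387
dL = 0.2151 um


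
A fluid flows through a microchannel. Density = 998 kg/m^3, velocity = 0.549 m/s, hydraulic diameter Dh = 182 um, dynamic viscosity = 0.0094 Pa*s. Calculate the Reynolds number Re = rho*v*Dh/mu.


Step 1: Convert Dh to meters: Dh = 182e-6 m
Step 2: Re = rho * v * Dh / mu
Re = 998 * 0.549 * 182e-6 / 0.0094
Re = 10.608


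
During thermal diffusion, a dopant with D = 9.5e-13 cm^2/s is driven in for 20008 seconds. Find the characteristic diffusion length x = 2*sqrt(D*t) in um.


Step 1: Compute D*t = 9.5e-13 * 20008 = 1.90076e-08 cm^2
Step 2: sqrt(D*t) = 1.37868e-04 cm
Step 3: x = 2 * 1.37868e-04 cm = 2.75736e-04 cm
Step 4: Convert to um (1 cm = 1e4 um): x = 2.757 um


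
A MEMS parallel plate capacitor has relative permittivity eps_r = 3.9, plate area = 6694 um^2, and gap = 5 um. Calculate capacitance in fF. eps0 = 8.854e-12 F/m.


Step 1: Convert area to m^2: A = 6694e-12 m^2
Step 2: Convert gap to m: d = 5e-6 m
Step 3: C = eps0 * eps_r * A / d
C = 8.854e-12 * 3.9 * 6694e-12 / 5e-6
Step 4: Convert to fF (multiply by 1e15).
C = 46.23 fF


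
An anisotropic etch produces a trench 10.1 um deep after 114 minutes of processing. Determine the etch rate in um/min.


Step 1: Etch rate = depth / time
Step 2: rate = 10.1 / 114
rate = 0.089 um/min


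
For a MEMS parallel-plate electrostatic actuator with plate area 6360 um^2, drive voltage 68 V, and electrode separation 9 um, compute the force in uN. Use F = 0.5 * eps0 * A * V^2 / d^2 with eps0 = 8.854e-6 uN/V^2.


Step 1: Identify parameters.
eps0 = 8.854e-6 uN/V^2, A = 6360 um^2, V = 68 V, d = 9 um
Step 2: Compute V^2 = 68^2 = 4624
Step 3: Compute d^2 = 9^2 = 81
Step 4: F = 0.5 * 8.854e-6 * 6360 * 4624 / 81
F = 1.607 uN


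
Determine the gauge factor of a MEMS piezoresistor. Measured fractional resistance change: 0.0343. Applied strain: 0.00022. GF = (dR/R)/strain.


Step 1: Identify values.
dR/R = 0.0343, strain = 0.00022
Step 2: GF = (dR/R) / strain = 0.0343 / 0.00022
GF = 155.9


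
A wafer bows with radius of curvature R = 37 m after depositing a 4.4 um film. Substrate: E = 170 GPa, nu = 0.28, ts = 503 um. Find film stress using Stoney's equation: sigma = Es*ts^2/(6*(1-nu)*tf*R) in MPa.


Step 1: Compute numerator: Es * ts^2 = 170 * 503^2 = 43011530 (GPa*um^2)
Step 2: Compute denominator (R in um): 6*(1-nu)*tf*R = 6*0.72*4.4*37e6 = 703296000.0 (um^2)
Step 3: sigma (GPa) = 43011530 / 703296000.0 = 6.1157e-02 GPa
Step 4: Convert to MPa (x1000): sigma = 61.2 MPa


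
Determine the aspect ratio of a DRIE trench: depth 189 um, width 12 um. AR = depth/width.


Step 1: AR = depth / width
Step 2: AR = 189 / 12
AR = 15.8


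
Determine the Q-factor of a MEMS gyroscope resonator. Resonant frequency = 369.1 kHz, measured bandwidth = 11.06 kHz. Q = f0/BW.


Step 1: Q = f0 / bandwidth
Step 2: Q = 369.1 / 11.06
Q = 33.4


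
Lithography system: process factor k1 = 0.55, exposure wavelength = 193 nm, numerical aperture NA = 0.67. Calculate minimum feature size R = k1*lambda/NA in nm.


Step 1: Identify values: k1 = 0.55, lambda = 193 nm, NA = 0.67
Step 2: R = k1 * lambda / NA
R = 0.55 * 193 / 0.67
R = 158.4 nm


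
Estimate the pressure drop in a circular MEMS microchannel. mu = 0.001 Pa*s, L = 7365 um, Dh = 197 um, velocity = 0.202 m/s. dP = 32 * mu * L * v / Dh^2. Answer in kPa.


Step 1: Convert to SI: L = 7365e-6 m, Dh = 197e-6 m
Step 2: dP = 32 * 0.001 * 7365e-6 * 0.202 / (197e-6)^2
Step 3: dP = 1226.71 Pa
Step 4: Convert to kPa: dP = 1.23 kPa


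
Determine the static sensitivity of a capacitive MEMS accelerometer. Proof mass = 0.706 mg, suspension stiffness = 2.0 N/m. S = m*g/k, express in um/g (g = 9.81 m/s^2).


Step 1: Convert mass: m = 0.706 mg = 7.06e-07 kg
Step 2: S = m * g / k = 7.06e-07 * 9.81 / 2.0
Step 3: S = 3.46e-06 m/g
Step 4: Convert to um/g: S = 3.463 um/g


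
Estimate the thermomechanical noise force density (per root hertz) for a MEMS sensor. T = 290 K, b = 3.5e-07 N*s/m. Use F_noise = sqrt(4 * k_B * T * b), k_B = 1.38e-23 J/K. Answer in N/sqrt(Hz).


Step 1: Compute 4 * k_B * T * b
= 4 * 1.38e-23 * 290 * 3.5e-07
= 5.6028e-27 N^2/Hz
Step 2: F_noise = sqrt(5.6028e-27)
F_noise = 7.49e-14 N/sqrt(Hz)


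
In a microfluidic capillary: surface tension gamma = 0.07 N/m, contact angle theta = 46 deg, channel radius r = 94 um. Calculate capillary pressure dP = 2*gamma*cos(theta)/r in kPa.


Step 1: cos(46 deg) = 0.6947
Step 2: Convert r to m: r = 94e-6 m
Step 3: dP = 2 * 0.07 * 0.6947 / 94e-6 = 1034.7 Pa
Step 4: Convert Pa to kPa (divide by 1000).
dP = 1.03 kPa


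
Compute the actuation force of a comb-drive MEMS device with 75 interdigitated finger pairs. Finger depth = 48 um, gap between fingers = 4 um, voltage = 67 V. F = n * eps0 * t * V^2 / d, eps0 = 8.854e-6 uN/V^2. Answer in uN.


Step 1: Parameters: n=75, eps0=8.854e-6 uN/V^2, t=48 um, V=67 V, d=4 um
Step 2: V^2 = 4489
Step 3: F = 75 * 8.854e-6 * 48 * 4489 / 4
F = 35.771 uN


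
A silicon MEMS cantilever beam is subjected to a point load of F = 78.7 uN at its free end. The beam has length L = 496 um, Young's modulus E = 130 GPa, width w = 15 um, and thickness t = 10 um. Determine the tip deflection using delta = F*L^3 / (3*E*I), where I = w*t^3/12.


Step 1: Calculate the second moment of area.
I = w * t^3 / 12 = 15 * 10^3 / 12 = 1250.0 um^4
Step 2: Convert E to consistent units (1 GPa = 1000 uN/um^2).
E = 130 GPa = 130000 uN/um^2
Step 3: Calculate tip deflection.
delta = F * L^3 / (3 * E * I)
delta = 78.7 * 496^3 / (3 * 130000 * 1250.0)
delta = 19.699 um


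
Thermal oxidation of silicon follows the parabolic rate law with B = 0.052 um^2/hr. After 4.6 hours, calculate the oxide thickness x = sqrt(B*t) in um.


Step 1: Compute B*t = 0.052 * 4.6 = 0.2392
Step 2: x = sqrt(0.2392)
x = 0.489 um


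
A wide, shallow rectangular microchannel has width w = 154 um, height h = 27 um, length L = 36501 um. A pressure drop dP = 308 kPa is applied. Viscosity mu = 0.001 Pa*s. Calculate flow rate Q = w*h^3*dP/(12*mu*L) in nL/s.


Step 1: Convert all dimensions to SI (meters).
w = 154e-6 m, h = 27e-6 m, L = 36501e-6 m, dP = 308e3 Pa
Step 2: Q = w * h^3 * dP / (12 * mu * L)
Q = 154e-6 * (27e-6)^3 * 308e3 / (12 * 0.001 * 36501e-6) = 2.13145771e-09 m^3/s
Step 3: Convert Q from m^3/s to nL/s (1 m^3 = 1e12 nL, so multiply by 1e12).
Q = 2131.458 nL/s


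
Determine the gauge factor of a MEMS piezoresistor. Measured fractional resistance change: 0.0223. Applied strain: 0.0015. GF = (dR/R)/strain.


Step 1: Identify values.
dR/R = 0.0223, strain = 0.0015
Step 2: GF = (dR/R) / strain = 0.0223 / 0.0015
GF = 14.9


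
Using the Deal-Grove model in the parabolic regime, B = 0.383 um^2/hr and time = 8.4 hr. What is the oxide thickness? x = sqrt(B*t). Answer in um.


Step 1: Compute B*t = 0.383 * 8.4 = 3.2172
Step 2: x = sqrt(3.2172)
x = 1.794 um


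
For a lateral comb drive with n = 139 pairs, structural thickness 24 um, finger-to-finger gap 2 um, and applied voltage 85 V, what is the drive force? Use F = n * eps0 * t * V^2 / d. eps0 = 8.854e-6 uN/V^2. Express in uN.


Step 1: Parameters: n=139, eps0=8.854e-6 uN/V^2, t=24 um, V=85 V, d=2 um
Step 2: V^2 = 7225
Step 3: F = 139 * 8.854e-6 * 24 * 7225 / 2
F = 106.702 uN


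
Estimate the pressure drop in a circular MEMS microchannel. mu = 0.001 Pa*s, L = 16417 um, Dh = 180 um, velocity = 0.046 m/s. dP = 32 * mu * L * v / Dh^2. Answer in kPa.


Step 1: Convert to SI: L = 16417e-6 m, Dh = 180e-6 m
Step 2: dP = 32 * 0.001 * 16417e-6 * 0.046 / (180e-6)^2
Step 3: dP = 745.86 Pa
Step 4: Convert to kPa: dP = 0.75 kPa


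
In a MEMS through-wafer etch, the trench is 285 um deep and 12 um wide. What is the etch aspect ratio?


Step 1: AR = depth / width
Step 2: AR = 285 / 12
AR = 23.8


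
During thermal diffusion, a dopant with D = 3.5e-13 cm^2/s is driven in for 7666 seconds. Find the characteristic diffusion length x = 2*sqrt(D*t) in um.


Step 1: Compute D*t = 3.5e-13 * 7666 = 2.6831e-09 cm^2
Step 2: sqrt(D*t) = 5.17986e-05 cm
Step 3: x = 2 * 5.17986e-05 cm = 1.035972e-04 cm
Step 4: Convert to um (1 cm = 1e4 um): x = 1.036 um


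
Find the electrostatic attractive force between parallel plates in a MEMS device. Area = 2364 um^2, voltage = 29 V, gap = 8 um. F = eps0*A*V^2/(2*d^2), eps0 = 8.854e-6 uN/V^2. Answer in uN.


Step 1: Identify parameters.
eps0 = 8.854e-6 uN/V^2, A = 2364 um^2, V = 29 V, d = 8 um
Step 2: Compute V^2 = 29^2 = 841
Step 3: Compute d^2 = 8^2 = 64
Step 4: F = 0.5 * 8.854e-6 * 2364 * 841 / 64
F = 0.138 uN


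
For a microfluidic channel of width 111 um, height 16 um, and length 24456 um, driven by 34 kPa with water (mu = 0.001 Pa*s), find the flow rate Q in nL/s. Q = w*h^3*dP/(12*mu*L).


Step 1: Convert all dimensions to SI (meters).
w = 111e-6 m, h = 16e-6 m, L = 24456e-6 m, dP = 34e3 Pa
Step 2: Q = w * h^3 * dP / (12 * mu * L)
Q = 111e-6 * (16e-6)^3 * 34e3 / (12 * 0.001 * 24456e-6) = 5.267386e-11 m^3/s
Step 3: Convert Q from m^3/s to nL/s (1 m^3 = 1e12 nL, so multiply by 1e12).
Q = 52.674 nL/s


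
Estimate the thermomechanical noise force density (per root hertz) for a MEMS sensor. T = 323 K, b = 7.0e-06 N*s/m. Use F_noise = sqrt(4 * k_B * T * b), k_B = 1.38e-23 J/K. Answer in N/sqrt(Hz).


Step 1: Compute 4 * k_B * T * b
= 4 * 1.38e-23 * 323 * 7.0e-06
= 1.2481e-25 N^2/Hz
Step 2: F_noise = sqrt(1.2481e-25)
F_noise = 3.53e-13 N/sqrt(Hz)


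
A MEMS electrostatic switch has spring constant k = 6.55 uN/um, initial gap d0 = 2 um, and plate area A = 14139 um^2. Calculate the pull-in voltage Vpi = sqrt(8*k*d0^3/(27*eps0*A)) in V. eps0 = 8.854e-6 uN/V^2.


Step 1: Compute numerator: 8 * k * d0^3 = 8 * 6.55 * 2^3 = 419.2
Step 2: Compute denominator: 27 * eps0 * A = 27 * 8.854e-6 * 14139 = 3.380041
Step 3: Vpi = sqrt(419.2 / 3.380041)
Vpi = 11.14 V


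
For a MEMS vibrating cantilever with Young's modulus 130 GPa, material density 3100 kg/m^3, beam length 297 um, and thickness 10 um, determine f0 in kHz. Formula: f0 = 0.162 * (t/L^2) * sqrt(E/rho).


Step 1: Convert units to SI.
t_SI = 10e-6 m, L_SI = 297e-6 m
Step 2: Calculate sqrt(E/rho).
sqrt(130e9 / 3100) = 6475.76 m/s
Step 3: Compute f0.
f0 = 0.162 * 10e-6 / (297e-6)^2 * 6475.76 = 118930.4 Hz = 118.93 kHz


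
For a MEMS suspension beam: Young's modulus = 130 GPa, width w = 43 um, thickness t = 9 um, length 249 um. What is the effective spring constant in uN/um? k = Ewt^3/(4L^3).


Step 1: Convert E to consistent units (1 GPa = 1000 uN/um^2).
E = 130 GPa = 130000 uN/um^2
Step 2: Compute t^3 = 9^3 = 729
Step 3: Compute L^3 = 249^3 = 15438249
Step 4: k = 130000 * 43 * 729 / (4 * 15438249)
k = 65.9905 uN/um


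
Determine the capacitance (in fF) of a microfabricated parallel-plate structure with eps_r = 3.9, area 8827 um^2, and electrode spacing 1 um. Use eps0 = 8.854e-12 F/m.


Step 1: Convert area to m^2: A = 8827e-12 m^2
Step 2: Convert gap to m: d = 1e-6 m
Step 3: C = eps0 * eps_r * A / d
C = 8.854e-12 * 3.9 * 8827e-12 / 1e-6
Step 4: Convert to fF (multiply by 1e15).
C = 304.8 fF


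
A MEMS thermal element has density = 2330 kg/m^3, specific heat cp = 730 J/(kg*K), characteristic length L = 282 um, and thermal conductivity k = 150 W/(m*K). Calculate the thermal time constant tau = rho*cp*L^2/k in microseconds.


Step 1: Convert L to m: L = 282e-6 m
Step 2: L^2 = (282e-6)^2 = 7.9524e-08 m^2
Step 3: tau = 2330 * 730 * 7.9524e-08 / 150 = 9.0174914e-04 s
Step 4: Convert to microseconds (multiply by 1e6).
tau = 901.749 us


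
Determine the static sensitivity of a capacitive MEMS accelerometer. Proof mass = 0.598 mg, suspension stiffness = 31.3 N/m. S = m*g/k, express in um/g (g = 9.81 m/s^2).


Step 1: Convert mass: m = 0.598 mg = 5.98e-07 kg
Step 2: S = m * g / k = 5.98e-07 * 9.81 / 31.3
Step 3: S = 1.87e-07 m/g
Step 4: Convert to um/g: S = 0.187 um/g


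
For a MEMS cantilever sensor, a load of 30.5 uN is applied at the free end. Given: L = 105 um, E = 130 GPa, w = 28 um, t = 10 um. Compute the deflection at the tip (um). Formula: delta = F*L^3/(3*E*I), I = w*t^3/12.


Step 1: Calculate the second moment of area.
I = w * t^3 / 12 = 28 * 10^3 / 12 = 2333.3333 um^4
Step 2: Convert E to consistent units (1 GPa = 1000 uN/um^2).
E = 130 GPa = 130000 uN/um^2
Step 3: Calculate tip deflection.
delta = F * L^3 / (3 * E * I)
delta = 30.5 * 105^3 / (3 * 130000 * 2333.3333)
delta = 0.0388 um


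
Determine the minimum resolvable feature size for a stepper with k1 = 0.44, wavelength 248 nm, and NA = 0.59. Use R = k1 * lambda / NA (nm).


Step 1: Identify values: k1 = 0.44, lambda = 248 nm, NA = 0.59
Step 2: R = k1 * lambda / NA
R = 0.44 * 248 / 0.59
R = 184.9 nm


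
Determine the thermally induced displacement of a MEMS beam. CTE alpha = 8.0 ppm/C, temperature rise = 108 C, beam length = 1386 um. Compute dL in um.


Step 1: Convert CTE: alpha = 8.0 ppm/C = 8.0e-6 /C
Step 2: dL = 8.0e-6 * 108 * 1386
dL = 1.1975 um


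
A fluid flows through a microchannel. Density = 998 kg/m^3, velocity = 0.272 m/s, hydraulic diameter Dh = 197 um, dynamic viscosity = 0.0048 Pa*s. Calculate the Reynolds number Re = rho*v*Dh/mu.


Step 1: Convert Dh to meters: Dh = 197e-6 m
Step 2: Re = rho * v * Dh / mu
Re = 998 * 0.272 * 197e-6 / 0.0048
Re = 11.141


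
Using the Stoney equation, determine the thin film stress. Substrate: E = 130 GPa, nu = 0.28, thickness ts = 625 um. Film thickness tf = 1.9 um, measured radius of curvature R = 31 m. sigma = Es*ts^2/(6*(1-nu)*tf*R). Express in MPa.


Step 1: Compute numerator: Es * ts^2 = 130 * 625^2 = 50781250 (GPa*um^2)
Step 2: Compute denominator (R in um): 6*(1-nu)*tf*R = 6*0.72*1.9*31e6 = 254448000.0 (um^2)
Step 3: sigma (GPa) = 50781250 / 254448000.0 = 1.99574e-01 GPa
Step 4: Convert to MPa (x1000): sigma = 199.6 MPa
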